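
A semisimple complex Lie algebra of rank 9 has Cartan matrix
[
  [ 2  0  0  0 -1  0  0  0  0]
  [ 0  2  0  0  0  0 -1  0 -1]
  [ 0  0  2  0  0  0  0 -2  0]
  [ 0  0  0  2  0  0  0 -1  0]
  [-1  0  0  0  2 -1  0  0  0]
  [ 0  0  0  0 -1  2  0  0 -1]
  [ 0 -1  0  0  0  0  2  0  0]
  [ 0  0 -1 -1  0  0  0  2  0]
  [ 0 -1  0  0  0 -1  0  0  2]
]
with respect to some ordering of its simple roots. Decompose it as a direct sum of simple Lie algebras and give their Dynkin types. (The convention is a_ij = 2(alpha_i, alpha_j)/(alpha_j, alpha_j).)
A6 ⊕ C3

The diagram associated to this matrix has two connected components: the simple roots {alpha_1, alpha_2, alpha_5, alpha_6, alpha_7, alpha_9} form a chain of 6 nodes with single edges (A_6), and {alpha_3, alpha_4, alpha_8} form a chain of 3 nodes with a double edge at one end; the terminal node there is the unique long simple root (C_3). A semisimple Lie algebra decomposes uniquely as the direct sum of simple ideals, one per connected component of its Dynkin diagram, so g ≅ A_6 ⊕ C_3 (dimension 48 + 21 = 69).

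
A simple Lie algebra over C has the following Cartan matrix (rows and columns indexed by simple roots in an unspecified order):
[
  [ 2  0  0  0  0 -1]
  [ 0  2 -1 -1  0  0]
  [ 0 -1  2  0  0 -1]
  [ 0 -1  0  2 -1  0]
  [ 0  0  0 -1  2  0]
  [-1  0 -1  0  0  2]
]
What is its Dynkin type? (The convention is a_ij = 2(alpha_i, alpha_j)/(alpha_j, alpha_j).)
A_6 (sl(7))

The matrix has rank 6 with 2's on the diagonal. Reading the off-diagonal entries as Dynkin edges (a single edge where a_ij = a_ji = -1; a double or triple edge where a_ij * a_ji = 2 or 3), the diagram is a chain of 6 nodes with single edges (A_6). One simple-root ordering that puts it in standard form is (alpha_5, alpha_4, alpha_2, alpha_3, alpha_6, alpha_1). So the algebra is type A_6, i.e. sl(7).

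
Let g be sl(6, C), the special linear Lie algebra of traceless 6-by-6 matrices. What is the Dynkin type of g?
A5

This is sl(6), which has dimension 6^2 - 1 = 35 and rank 6 - 1 = 5 (a Cartan subalgebra is the diagonal traceless matrices). In the classification of classical Lie algebras, the special linear algebra sl(n+1) has type A_n; here n = 5, so the Dynkin diagram is a chain of 5 nodes with single edges (A_5). Hence the type is A_5.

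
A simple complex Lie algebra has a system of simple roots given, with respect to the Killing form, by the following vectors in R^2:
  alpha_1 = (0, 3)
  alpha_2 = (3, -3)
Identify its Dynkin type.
Compute the Cartan integers a_ij = 2(alpha_i, alpha_j)/(alpha_j, alpha_j); the resulting 2x2 Cartan matrix is
[[2, -1], [-2, 2]].
The roots have two lengths (squared-length ratio 2:1); the short ones are alpha_{1}. The associated Dynkin diagram is a chain of 2 nodes with a double edge at one end; the terminal node there is the unique short simple root (B_2), so the type is B_2 (the algebra so(5)).

B_2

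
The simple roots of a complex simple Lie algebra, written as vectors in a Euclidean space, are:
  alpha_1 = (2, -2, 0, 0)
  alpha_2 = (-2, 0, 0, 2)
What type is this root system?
type A_2

Compute the Cartan integers a_ij = 2(alpha_i, alpha_j)/(alpha_j, alpha_j); the resulting 2x2 Cartan matrix is
[[2, -1], [-1, 2]].
All simple roots have the same length, so the diagram is simply laced. The associated Dynkin diagram is a chain of 2 nodes with single edges (A_2), so the type is A_2 (the algebra sl(3)).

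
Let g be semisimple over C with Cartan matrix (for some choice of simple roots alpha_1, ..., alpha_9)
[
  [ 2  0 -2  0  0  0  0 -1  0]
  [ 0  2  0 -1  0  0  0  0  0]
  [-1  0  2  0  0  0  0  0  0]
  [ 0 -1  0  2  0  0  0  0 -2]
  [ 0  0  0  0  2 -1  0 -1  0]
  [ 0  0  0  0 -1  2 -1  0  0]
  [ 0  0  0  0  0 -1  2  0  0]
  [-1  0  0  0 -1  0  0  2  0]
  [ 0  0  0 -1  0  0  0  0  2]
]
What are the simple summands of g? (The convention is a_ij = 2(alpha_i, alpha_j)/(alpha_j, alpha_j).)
B_3 (so(7)) + B_6 (so(13))

The diagram associated to this matrix has two connected components: the simple roots {alpha_2, alpha_4, alpha_9} form a chain of 3 nodes with a double edge at one end; the terminal node there is the unique short simple root (B_3), and {alpha_1, alpha_3, alpha_5, alpha_6, alpha_7, alpha_8} form a chain of 6 nodes with a double edge at one end; the terminal node there is the unique short simple root (B_6). A semisimple Lie algebra decomposes uniquely as the direct sum of simple ideals, one per connected component of its Dynkin diagram, so g ≅ B_3 ⊕ B_6 (dimension 21 + 78 = 99).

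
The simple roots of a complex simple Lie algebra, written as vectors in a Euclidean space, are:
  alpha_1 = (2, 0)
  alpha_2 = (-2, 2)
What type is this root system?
Compute the Cartan integers a_ij = 2(alpha_i, alpha_j)/(alpha_j, alpha_j); the resulting 2x2 Cartan matrix is
[[2, -1], [-2, 2]].
The roots have two lengths (squared-length ratio 2:1); the short ones are alpha_{1}. The associated Dynkin diagram is a chain of 2 nodes with a double edge at one end; the terminal node there is the unique short simple root (B_2), so the type is B_2 (the algebra so(5)).

B_2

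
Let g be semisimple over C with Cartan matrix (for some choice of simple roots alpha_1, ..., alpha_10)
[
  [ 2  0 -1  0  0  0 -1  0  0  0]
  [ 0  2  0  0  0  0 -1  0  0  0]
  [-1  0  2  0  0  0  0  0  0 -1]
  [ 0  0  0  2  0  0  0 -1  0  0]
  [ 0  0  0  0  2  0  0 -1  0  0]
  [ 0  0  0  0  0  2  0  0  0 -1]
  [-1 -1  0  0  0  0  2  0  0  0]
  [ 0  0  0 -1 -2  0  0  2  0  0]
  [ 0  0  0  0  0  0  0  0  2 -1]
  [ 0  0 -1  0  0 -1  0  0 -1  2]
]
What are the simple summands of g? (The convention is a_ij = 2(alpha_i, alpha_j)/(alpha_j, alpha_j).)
B3 ⊕ D7

The diagram associated to this matrix has two connected components: the simple roots {alpha_4, alpha_5, alpha_8} form a chain of 3 nodes with a double edge at one end; the terminal node there is the unique short simple root (B_3), and {alpha_1, alpha_2, alpha_3, alpha_6, alpha_7, alpha_9, alpha_10} form a chain of 5 nodes with a fork of two nodes at one end (D_7). A semisimple Lie algebra decomposes uniquely as the direct sum of simple ideals, one per connected component of its Dynkin diagram, so g ≅ B_3 ⊕ D_7 (dimension 21 + 91 = 112).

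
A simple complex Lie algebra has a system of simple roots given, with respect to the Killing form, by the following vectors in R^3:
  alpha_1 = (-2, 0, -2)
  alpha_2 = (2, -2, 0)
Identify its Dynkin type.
A_2

Compute the Cartan integers a_ij = 2(alpha_i, alpha_j)/(alpha_j, alpha_j); the resulting 2x2 Cartan matrix is
[[2, -1], [-1, 2]].
All simple roots have the same length, so the diagram is simply laced. The associated Dynkin diagram is a chain of 2 nodes with single edges (A_2), so the type is A_2 (the algebra sl(3)).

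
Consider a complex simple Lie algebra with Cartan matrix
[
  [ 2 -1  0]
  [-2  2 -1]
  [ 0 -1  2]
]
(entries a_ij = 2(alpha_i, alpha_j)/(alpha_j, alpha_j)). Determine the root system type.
The matrix has rank 3 with 2's on the diagonal. Reading the off-diagonal entries as Dynkin edges (a single edge where a_ij = a_ji = -1; a double or triple edge where a_ij * a_ji = 2 or 3), the diagram is a chain of 3 nodes with a double edge at one end; the terminal node there is the unique short simple root (B_3). One simple-root ordering that puts it in standard form is (alpha_3, alpha_2, alpha_1). So the algebra is type B_3, i.e. so(7).

B3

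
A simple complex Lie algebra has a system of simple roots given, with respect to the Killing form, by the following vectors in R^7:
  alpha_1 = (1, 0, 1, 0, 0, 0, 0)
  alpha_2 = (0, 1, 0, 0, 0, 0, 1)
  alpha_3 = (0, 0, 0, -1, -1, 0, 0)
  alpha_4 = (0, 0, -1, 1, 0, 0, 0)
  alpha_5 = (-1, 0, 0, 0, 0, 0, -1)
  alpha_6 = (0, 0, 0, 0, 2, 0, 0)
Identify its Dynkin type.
Compute the Cartan integers a_ij = 2(alpha_i, alpha_j)/(alpha_j, alpha_j); the resulting 6x6 Cartan matrix is
[[2, 0, 0, -1, -1, 0], [0, 2, 0, 0, -1, 0], [0, 0, 2, -1, 0, -1], [-1, 0, -1, 2, 0, 0], [-1, -1, 0, 0, 2, 0], [0, 0, -2, 0, 0, 2]].
The roots have two lengths (squared-length ratio 2:1); the short ones are alpha_{1,2,3,4,5}. The associated Dynkin diagram is a chain of 6 nodes with a double edge at one end; the terminal node there is the unique long simple root (C_6), so the type is C_6 (the algebra sp(12)).

C6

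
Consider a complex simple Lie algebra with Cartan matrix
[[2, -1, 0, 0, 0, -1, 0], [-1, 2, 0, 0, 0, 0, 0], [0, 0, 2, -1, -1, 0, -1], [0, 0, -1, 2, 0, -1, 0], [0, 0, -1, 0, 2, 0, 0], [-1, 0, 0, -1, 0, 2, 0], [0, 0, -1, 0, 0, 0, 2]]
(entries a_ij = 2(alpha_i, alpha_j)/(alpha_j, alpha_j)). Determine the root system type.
D_7

The matrix has rank 7 with 2's on the diagonal. Reading the off-diagonal entries as Dynkin edges (a single edge where a_ij = a_ji = -1; a double or triple edge where a_ij * a_ji = 2 or 3), the diagram is a chain of 5 nodes with a fork of two nodes at one end (D_7). One simple-root ordering that puts it in standard form is (alpha_2, alpha_1, alpha_6, alpha_4, alpha_3, alpha_7, alpha_5). So the algebra is type D_7, i.e. so(14).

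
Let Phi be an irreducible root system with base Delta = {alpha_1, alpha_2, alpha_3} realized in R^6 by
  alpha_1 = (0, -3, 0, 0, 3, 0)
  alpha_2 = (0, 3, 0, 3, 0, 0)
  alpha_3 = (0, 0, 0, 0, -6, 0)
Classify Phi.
C_3 (sp(6))

Compute the Cartan integers a_ij = 2(alpha_i, alpha_j)/(alpha_j, alpha_j); the resulting 3x3 Cartan matrix is
[[2, -1, -1], [-1, 2, 0], [-2, 0, 2]].
The roots have two lengths (squared-length ratio 2:1); the short ones are alpha_{1,2}. The associated Dynkin diagram is a chain of 3 nodes with a double edge at one end; the terminal node there is the unique long simple root (C_3), so the type is C_3 (the algebra sp(6)).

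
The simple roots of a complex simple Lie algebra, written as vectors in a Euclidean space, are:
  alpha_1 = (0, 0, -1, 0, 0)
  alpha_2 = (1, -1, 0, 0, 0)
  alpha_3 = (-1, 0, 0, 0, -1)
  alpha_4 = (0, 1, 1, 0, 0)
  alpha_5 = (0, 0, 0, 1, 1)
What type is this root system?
Compute the Cartan integers a_ij = 2(alpha_i, alpha_j)/(alpha_j, alpha_j); the resulting 5x5 Cartan matrix is
[[2, 0, 0, -1, 0], [0, 2, -1, -1, 0], [0, -1, 2, 0, -1], [-2, -1, 0, 2, 0], [0, 0, -1, 0, 2]].
The roots have two lengths (squared-length ratio 2:1); the short ones are alpha_{1}. The associated Dynkin diagram is a chain of 5 nodes with a double edge at one end; the terminal node there is the unique short simple root (B_5), so the type is B_5 (the algebra so(11)).

type B_5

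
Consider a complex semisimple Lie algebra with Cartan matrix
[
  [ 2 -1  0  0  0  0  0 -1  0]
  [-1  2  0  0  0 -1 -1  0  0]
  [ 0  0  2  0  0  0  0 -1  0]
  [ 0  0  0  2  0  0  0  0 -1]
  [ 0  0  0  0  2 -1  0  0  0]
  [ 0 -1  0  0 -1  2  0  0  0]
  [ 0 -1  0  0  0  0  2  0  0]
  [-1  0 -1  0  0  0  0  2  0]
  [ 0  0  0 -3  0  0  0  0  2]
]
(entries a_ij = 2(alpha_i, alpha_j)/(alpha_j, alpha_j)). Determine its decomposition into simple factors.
The diagram associated to this matrix has two connected components: the simple roots {alpha_1, alpha_2, alpha_3, alpha_5, alpha_6, alpha_7, alpha_8} form a chain of 6 nodes with one extra node attached to the third node from one end (E_7), and {alpha_4, alpha_9} form two nodes joined by a triple edge (G_2). A semisimple Lie algebra decomposes uniquely as the direct sum of simple ideals, one per connected component of its Dynkin diagram, so g ≅ E_7 ⊕ G_2 (dimension 133 + 14 = 147).

E_7 ⊕ G_2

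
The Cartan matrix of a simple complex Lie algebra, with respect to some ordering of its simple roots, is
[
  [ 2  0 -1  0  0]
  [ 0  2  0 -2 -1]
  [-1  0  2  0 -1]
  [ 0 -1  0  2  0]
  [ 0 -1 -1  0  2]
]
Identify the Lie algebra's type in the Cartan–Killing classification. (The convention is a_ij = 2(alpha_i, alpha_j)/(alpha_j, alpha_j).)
B5

The matrix has rank 5 with 2's on the diagonal. Reading the off-diagonal entries as Dynkin edges (a single edge where a_ij = a_ji = -1; a double or triple edge where a_ij * a_ji = 2 or 3), the diagram is a chain of 5 nodes with a double edge at one end; the terminal node there is the unique short simple root (B_5). One simple-root ordering that puts it in standard form is (alpha_1, alpha_3, alpha_5, alpha_2, alpha_4). So the algebra is type B_5, i.e. so(11).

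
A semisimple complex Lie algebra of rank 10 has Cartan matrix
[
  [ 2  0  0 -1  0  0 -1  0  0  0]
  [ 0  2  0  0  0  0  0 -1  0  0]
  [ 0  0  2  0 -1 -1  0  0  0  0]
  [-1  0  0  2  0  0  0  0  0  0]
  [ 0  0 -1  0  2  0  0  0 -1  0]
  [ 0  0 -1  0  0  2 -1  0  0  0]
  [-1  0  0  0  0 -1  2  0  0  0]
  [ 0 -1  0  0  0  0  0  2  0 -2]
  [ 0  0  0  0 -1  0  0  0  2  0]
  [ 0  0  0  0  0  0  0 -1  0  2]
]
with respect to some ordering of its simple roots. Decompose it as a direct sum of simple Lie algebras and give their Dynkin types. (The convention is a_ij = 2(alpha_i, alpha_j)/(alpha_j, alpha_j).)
A_7 (sl(8)) ⊕ B_3 (so(7))

The diagram associated to this matrix has two connected components: the simple roots {alpha_1, alpha_3, alpha_4, alpha_5, alpha_6, alpha_7, alpha_9} form a chain of 7 nodes with single edges (A_7), and {alpha_2, alpha_8, alpha_10} form a chain of 3 nodes with a double edge at one end; the terminal node there is the unique short simple root (B_3). A semisimple Lie algebra decomposes uniquely as the direct sum of simple ideals, one per connected component of its Dynkin diagram, so g ≅ A_7 ⊕ B_3 (dimension 63 + 21 = 84).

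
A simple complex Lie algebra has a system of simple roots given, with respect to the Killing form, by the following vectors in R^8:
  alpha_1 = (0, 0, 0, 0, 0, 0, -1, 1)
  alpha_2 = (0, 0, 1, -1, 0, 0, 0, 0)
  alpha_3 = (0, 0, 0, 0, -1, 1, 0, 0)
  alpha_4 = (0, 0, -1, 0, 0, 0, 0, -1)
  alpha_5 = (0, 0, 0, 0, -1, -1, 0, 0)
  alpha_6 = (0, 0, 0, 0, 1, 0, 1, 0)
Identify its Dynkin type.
D_6 (so(12))

Compute the Cartan integers a_ij = 2(alpha_i, alpha_j)/(alpha_j, alpha_j); the resulting 6x6 Cartan matrix is
[[2, 0, 0, -1, 0, -1], [0, 2, 0, -1, 0, 0], [0, 0, 2, 0, 0, -1], [-1, -1, 0, 2, 0, 0], [0, 0, 0, 0, 2, -1], [-1, 0, -1, 0, -1, 2]].
All simple roots have the same length, so the diagram is simply laced. The associated Dynkin diagram is a chain of 4 nodes with a fork of two nodes at one end (D_6), so the type is D_6 (the algebra so(12)).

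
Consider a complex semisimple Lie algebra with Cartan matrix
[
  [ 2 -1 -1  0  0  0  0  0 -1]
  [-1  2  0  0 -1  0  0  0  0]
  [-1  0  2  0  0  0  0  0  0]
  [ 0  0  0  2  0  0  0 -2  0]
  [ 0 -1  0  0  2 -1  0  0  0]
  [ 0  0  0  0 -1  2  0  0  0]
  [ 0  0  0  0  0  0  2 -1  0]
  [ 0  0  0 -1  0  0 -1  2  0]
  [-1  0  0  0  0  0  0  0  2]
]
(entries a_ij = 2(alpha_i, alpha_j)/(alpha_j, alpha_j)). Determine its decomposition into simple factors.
C_3 ⊕ D_6

The diagram associated to this matrix has two connected components: the simple roots {alpha_4, alpha_7, alpha_8} form a chain of 3 nodes with a double edge at one end; the terminal node there is the unique long simple root (C_3), and {alpha_1, alpha_2, alpha_3, alpha_5, alpha_6, alpha_9} form a chain of 4 nodes with a fork of two nodes at one end (D_6). A semisimple Lie algebra decomposes uniquely as the direct sum of simple ideals, one per connected component of its Dynkin diagram, so g ≅ C_3 ⊕ D_6 (dimension 21 + 66 = 87).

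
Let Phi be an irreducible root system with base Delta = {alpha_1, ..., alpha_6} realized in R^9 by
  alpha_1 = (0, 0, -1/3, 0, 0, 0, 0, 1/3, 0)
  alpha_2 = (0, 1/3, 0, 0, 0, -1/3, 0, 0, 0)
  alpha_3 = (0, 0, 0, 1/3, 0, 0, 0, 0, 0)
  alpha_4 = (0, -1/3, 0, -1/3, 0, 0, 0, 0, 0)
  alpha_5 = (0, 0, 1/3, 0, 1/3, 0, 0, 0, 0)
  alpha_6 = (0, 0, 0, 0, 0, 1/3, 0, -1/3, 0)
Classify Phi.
Compute the Cartan integers a_ij = 2(alpha_i, alpha_j)/(alpha_j, alpha_j); the resulting 6x6 Cartan matrix is
[[2, 0, 0, 0, -1, -1], [0, 2, 0, -1, 0, -1], [0, 0, 2, -1, 0, 0], [0, -1, -2, 2, 0, 0], [-1, 0, 0, 0, 2, 0], [-1, -1, 0, 0, 0, 2]].
The roots have two lengths (squared-length ratio 2:1); the short ones are alpha_{3}. The associated Dynkin diagram is a chain of 6 nodes with a double edge at one end; the terminal node there is the unique short simple root (B_6), so the type is B_6 (the algebra so(13)).

type B_6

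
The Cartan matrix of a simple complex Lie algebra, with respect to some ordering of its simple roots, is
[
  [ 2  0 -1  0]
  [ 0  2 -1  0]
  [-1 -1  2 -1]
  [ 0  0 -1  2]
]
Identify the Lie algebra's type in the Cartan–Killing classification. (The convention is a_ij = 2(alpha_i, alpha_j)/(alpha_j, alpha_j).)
type D_4

The matrix has rank 4 with 2's on the diagonal. Reading the off-diagonal entries as Dynkin edges (a single edge where a_ij = a_ji = -1; a double or triple edge where a_ij * a_ji = 2 or 3), the diagram is a chain of 2 nodes with a fork of two nodes at one end (D_4). One simple-root ordering that puts it in standard form is (alpha_4, alpha_3, alpha_2, alpha_1). So the algebra is type D_4, i.e. so(8).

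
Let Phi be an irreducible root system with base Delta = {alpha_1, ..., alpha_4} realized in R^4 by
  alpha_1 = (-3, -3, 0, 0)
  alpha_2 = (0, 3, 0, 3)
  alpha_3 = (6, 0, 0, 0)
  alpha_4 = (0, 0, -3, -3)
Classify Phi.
C_4 (sp(8))

Compute the Cartan integers a_ij = 2(alpha_i, alpha_j)/(alpha_j, alpha_j); the resulting 4x4 Cartan matrix is
[[2, -1, -1, 0], [-1, 2, 0, -1], [-2, 0, 2, 0], [0, -1, 0, 2]].
The roots have two lengths (squared-length ratio 2:1); the short ones are alpha_{1,2,4}. The associated Dynkin diagram is a chain of 4 nodes with a double edge at one end; the terminal node there is the unique long simple root (C_4), so the type is C_4 (the algebra sp(8)).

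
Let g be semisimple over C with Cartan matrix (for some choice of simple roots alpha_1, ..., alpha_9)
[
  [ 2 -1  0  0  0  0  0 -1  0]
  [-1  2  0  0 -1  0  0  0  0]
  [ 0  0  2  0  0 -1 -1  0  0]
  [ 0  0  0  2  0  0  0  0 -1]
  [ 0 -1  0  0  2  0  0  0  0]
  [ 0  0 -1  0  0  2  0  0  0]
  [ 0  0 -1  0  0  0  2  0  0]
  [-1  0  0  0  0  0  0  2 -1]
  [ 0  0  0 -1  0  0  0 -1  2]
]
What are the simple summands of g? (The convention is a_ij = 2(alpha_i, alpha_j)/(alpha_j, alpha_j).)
type A_3 + type A_6

The diagram associated to this matrix has two connected components: the simple roots {alpha_3, alpha_6, alpha_7} form a chain of 3 nodes with single edges (A_3), and {alpha_1, alpha_2, alpha_4, alpha_5, alpha_8, alpha_9} form a chain of 6 nodes with single edges (A_6). A semisimple Lie algebra decomposes uniquely as the direct sum of simple ideals, one per connected component of its Dynkin diagram, so g ≅ A_3 ⊕ A_6 (dimension 15 + 48 = 63).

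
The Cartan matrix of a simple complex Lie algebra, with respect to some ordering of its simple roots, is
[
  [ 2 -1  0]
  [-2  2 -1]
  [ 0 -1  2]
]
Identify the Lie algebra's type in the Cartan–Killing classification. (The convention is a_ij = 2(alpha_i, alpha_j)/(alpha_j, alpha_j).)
The matrix has rank 3 with 2's on the diagonal. Reading the off-diagonal entries as Dynkin edges (a single edge where a_ij = a_ji = -1; a double or triple edge where a_ij * a_ji = 2 or 3), the diagram is a chain of 3 nodes with a double edge at one end; the terminal node there is the unique short simple root (B_3). One simple-root ordering that puts it in standard form is (alpha_3, alpha_2, alpha_1). So the algebra is type B_3, i.e. so(7).

B_3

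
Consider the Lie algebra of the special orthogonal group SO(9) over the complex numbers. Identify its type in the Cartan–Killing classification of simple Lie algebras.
type B_4

This is so(9) with 9 odd, which has dimension 9(9-1)/2 = 36 and rank (9-1)/2 = 4. In the classification of classical Lie algebras, the orthogonal algebra so(2n+1) in an odd number of variables has type B_n; here n = 4, so the Dynkin diagram is a chain of 4 nodes with a double edge at one end; the terminal node there is the unique short simple root (B_4). Hence the type is B_4.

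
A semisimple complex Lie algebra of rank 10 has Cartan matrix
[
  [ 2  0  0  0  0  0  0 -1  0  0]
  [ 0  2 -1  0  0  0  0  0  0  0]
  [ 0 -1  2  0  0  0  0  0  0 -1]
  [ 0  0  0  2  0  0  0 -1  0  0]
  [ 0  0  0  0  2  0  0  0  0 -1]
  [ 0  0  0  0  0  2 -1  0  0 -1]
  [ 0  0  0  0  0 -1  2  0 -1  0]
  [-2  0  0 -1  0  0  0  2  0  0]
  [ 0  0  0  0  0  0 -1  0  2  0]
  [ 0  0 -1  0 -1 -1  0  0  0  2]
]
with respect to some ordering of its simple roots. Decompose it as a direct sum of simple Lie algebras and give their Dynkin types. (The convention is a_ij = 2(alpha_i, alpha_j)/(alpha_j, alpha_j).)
The diagram associated to this matrix has two connected components: the simple roots {alpha_1, alpha_4, alpha_8} form a chain of 3 nodes with a double edge at one end; the terminal node there is the unique short simple root (B_3), and {alpha_2, alpha_3, alpha_5, alpha_6, alpha_7, alpha_9, alpha_10} form a chain of 6 nodes with one extra node attached to the third node from one end (E_7). A semisimple Lie algebra decomposes uniquely as the direct sum of simple ideals, one per connected component of its Dynkin diagram, so g ≅ B_3 ⊕ E_7 (dimension 21 + 133 = 154).

B_3 (so(7)) ⊕ E_7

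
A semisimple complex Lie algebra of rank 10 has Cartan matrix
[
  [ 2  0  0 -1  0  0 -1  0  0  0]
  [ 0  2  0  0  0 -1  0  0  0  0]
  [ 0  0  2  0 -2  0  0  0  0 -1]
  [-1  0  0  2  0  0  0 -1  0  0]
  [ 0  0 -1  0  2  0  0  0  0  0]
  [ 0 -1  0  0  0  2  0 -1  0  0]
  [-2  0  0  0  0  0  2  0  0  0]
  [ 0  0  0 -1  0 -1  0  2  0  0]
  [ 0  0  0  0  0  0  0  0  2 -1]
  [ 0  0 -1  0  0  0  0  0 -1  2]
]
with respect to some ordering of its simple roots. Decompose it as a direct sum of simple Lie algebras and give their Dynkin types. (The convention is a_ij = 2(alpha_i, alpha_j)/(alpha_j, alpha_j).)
The diagram associated to this matrix has two connected components: the simple roots {alpha_3, alpha_5, alpha_9, alpha_10} form a chain of 4 nodes with a double edge at one end; the terminal node there is the unique short simple root (B_4), and {alpha_1, alpha_2, alpha_4, alpha_6, alpha_7, alpha_8} form a chain of 6 nodes with a double edge at one end; the terminal node there is the unique long simple root (C_6). A semisimple Lie algebra decomposes uniquely as the direct sum of simple ideals, one per connected component of its Dynkin diagram, so g ≅ B_4 ⊕ C_6 (dimension 36 + 78 = 114).

type B_4 + type C_6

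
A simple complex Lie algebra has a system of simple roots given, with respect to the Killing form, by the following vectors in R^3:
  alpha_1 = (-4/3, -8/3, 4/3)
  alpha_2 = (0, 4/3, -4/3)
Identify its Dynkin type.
G2

Compute the Cartan integers a_ij = 2(alpha_i, alpha_j)/(alpha_j, alpha_j); the resulting 2x2 Cartan matrix is
[[2, -3], [-1, 2]].
The roots have two lengths (squared-length ratio 3:1); the short ones are alpha_{2}. The associated Dynkin diagram is two nodes joined by a triple edge (G_2), so the type is G_2.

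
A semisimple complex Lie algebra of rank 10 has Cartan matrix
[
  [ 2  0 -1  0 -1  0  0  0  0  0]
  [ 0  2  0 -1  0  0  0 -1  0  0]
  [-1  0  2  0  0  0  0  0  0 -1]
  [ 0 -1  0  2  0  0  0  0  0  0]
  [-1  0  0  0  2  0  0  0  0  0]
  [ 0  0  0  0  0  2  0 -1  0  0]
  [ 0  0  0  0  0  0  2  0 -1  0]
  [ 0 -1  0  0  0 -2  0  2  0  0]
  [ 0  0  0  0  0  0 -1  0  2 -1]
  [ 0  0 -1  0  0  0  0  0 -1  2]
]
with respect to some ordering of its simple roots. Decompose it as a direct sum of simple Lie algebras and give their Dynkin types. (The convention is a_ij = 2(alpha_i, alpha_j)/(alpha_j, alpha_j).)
The diagram associated to this matrix has two connected components: the simple roots {alpha_1, alpha_3, alpha_5, alpha_7, alpha_9, alpha_10} form a chain of 6 nodes with single edges (A_6), and {alpha_2, alpha_4, alpha_6, alpha_8} form a chain of 4 nodes with a double edge at one end; the terminal node there is the unique short simple root (B_4). A semisimple Lie algebra decomposes uniquely as the direct sum of simple ideals, one per connected component of its Dynkin diagram, so g ≅ A_6 ⊕ B_4 (dimension 48 + 36 = 84).

type A_6 ⊕ type B_4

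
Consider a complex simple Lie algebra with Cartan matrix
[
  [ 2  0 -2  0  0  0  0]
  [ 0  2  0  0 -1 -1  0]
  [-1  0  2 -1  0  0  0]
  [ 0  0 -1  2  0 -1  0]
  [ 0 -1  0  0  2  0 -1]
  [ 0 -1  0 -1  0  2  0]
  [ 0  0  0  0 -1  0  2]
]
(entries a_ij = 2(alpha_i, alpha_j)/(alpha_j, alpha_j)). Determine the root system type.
C_7

The matrix has rank 7 with 2's on the diagonal. Reading the off-diagonal entries as Dynkin edges (a single edge where a_ij = a_ji = -1; a double or triple edge where a_ij * a_ji = 2 or 3), the diagram is a chain of 7 nodes with a double edge at one end; the terminal node there is the unique long simple root (C_7). One simple-root ordering that puts it in standard form is (alpha_7, alpha_5, alpha_2, alpha_6, alpha_4, alpha_3, alpha_1). So the algebra is type C_7, i.e. sp(14).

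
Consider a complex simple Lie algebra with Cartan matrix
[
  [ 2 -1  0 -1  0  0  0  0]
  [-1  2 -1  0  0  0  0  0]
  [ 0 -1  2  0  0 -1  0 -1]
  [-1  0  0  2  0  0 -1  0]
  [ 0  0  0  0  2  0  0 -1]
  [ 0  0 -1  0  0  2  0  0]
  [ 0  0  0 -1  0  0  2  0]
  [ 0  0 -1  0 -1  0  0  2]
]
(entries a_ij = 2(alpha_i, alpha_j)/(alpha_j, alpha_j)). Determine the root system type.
type E_8

The matrix has rank 8 with 2's on the diagonal. Reading the off-diagonal entries as Dynkin edges (a single edge where a_ij = a_ji = -1; a double or triple edge where a_ij * a_ji = 2 or 3), the diagram is a chain of 7 nodes with one extra node attached to the third node from one end (E_8). One simple-root ordering that puts it in standard form is (alpha_5, alpha_6, alpha_8, alpha_3, alpha_2, alpha_1, alpha_4, alpha_7). So the algebra is type E_8.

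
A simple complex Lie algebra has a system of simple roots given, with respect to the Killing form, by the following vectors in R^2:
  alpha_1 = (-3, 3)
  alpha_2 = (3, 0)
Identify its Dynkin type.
B_2 (so(5))

Compute the Cartan integers a_ij = 2(alpha_i, alpha_j)/(alpha_j, alpha_j); the resulting 2x2 Cartan matrix is
[[2, -2], [-1, 2]].
The roots have two lengths (squared-length ratio 2:1); the short ones are alpha_{2}. The associated Dynkin diagram is a chain of 2 nodes with a double edge at one end; the terminal node there is the unique short simple root (B_2), so the type is B_2 (the algebra so(5)).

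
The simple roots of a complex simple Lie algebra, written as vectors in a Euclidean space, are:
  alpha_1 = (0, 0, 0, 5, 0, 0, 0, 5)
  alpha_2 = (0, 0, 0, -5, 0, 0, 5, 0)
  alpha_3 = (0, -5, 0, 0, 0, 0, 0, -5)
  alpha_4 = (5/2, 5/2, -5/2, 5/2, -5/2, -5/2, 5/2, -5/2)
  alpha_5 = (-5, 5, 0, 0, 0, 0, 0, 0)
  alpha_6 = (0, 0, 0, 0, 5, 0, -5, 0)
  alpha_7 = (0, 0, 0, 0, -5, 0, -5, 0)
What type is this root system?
Compute the Cartan integers a_ij = 2(alpha_i, alpha_j)/(alpha_j, alpha_j); the resulting 7x7 Cartan matrix is
[[2, -1, -1, 0, 0, 0, 0], [-1, 2, 0, 0, 0, -1, -1], [-1, 0, 2, 0, -1, 0, 0], [0, 0, 0, 2, 0, -1, 0], [0, 0, -1, 0, 2, 0, 0], [0, -1, 0, -1, 0, 2, 0], [0, -1, 0, 0, 0, 0, 2]].
All simple roots have the same length, so the diagram is simply laced. The associated Dynkin diagram is a chain of 6 nodes with one extra node attached to the third node from one end (E_7), so the type is E_7.

E_7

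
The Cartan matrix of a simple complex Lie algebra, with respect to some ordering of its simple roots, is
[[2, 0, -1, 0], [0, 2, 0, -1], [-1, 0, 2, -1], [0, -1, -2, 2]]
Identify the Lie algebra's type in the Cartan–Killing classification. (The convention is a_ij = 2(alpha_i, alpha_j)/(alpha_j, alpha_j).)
The matrix has rank 4 with 2's on the diagonal. Reading the off-diagonal entries as Dynkin edges (a single edge where a_ij = a_ji = -1; a double or triple edge where a_ij * a_ji = 2 or 3), the diagram is a chain of 4 nodes with a double edge between the middle two (F_4). One simple-root ordering that puts it in standard form is (alpha_2, alpha_4, alpha_3, alpha_1). So the algebra is type F_4.

F_4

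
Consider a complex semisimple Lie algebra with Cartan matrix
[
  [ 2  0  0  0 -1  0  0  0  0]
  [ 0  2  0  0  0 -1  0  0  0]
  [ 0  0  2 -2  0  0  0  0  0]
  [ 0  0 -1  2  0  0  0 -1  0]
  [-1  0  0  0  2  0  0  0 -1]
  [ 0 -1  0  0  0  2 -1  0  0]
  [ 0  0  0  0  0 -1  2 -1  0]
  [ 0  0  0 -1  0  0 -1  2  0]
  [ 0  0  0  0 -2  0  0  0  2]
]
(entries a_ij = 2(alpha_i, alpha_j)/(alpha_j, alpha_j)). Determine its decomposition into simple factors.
C3 ⊕ C6

The diagram associated to this matrix has two connected components: the simple roots {alpha_1, alpha_5, alpha_9} form a chain of 3 nodes with a double edge at one end; the terminal node there is the unique long simple root (C_3), and {alpha_2, alpha_3, alpha_4, alpha_6, alpha_7, alpha_8} form a chain of 6 nodes with a double edge at one end; the terminal node there is the unique long simple root (C_6). A semisimple Lie algebra decomposes uniquely as the direct sum of simple ideals, one per connected component of its Dynkin diagram, so g ≅ C_3 ⊕ C_6 (dimension 21 + 78 = 99).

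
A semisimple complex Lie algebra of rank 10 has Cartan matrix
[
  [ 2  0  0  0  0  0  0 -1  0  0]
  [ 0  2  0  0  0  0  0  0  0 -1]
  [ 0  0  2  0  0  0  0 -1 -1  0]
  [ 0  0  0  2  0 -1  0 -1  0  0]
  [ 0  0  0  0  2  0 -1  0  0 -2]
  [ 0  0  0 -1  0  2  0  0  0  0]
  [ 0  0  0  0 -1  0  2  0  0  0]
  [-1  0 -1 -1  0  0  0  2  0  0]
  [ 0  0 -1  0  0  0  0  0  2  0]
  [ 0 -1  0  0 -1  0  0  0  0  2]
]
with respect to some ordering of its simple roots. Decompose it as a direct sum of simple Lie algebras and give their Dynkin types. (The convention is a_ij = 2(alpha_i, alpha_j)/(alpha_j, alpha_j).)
type E_6 ⊕ type F_4

The diagram associated to this matrix has two connected components: the simple roots {alpha_1, alpha_3, alpha_4, alpha_6, alpha_8, alpha_9} form a chain of 5 nodes with one extra node attached to the third node from one end (E_6), and {alpha_2, alpha_5, alpha_7, alpha_10} form a chain of 4 nodes with a double edge between the middle two (F_4). A semisimple Lie algebra decomposes uniquely as the direct sum of simple ideals, one per connected component of its Dynkin diagram, so g ≅ E_6 ⊕ F_4 (dimension 78 + 52 = 130).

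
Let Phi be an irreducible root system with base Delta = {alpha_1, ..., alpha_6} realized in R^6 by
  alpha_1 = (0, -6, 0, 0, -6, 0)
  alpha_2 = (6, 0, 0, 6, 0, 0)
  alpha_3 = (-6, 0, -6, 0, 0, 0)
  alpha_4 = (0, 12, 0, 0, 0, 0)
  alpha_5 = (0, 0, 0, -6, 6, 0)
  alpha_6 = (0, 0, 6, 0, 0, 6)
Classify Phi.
Compute the Cartan integers a_ij = 2(alpha_i, alpha_j)/(alpha_j, alpha_j); the resulting 6x6 Cartan matrix is
[[2, 0, 0, -1, -1, 0], [0, 2, -1, 0, -1, 0], [0, -1, 2, 0, 0, -1], [-2, 0, 0, 2, 0, 0], [-1, -1, 0, 0, 2, 0], [0, 0, -1, 0, 0, 2]].
The roots have two lengths (squared-length ratio 2:1); the short ones are alpha_{1,2,3,5,6}. The associated Dynkin diagram is a chain of 6 nodes with a double edge at one end; the terminal node there is the unique long simple root (C_6), so the type is C_6 (the algebra sp(12)).

C6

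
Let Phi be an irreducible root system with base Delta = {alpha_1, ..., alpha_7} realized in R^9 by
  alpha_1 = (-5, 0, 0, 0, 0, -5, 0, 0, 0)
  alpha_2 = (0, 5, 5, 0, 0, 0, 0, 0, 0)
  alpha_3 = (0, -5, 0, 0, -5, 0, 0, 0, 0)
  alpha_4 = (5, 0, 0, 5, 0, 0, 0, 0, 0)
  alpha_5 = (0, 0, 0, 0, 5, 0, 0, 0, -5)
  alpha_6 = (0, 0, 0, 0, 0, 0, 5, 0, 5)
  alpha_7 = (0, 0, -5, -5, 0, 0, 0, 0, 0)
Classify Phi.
A_7 (sl(8))

Compute the Cartan integers a_ij = 2(alpha_i, alpha_j)/(alpha_j, alpha_j); the resulting 7x7 Cartan matrix is
[[2, 0, 0, -1, 0, 0, 0], [0, 2, -1, 0, 0, 0, -1], [0, -1, 2, 0, -1, 0, 0], [-1, 0, 0, 2, 0, 0, -1], [0, 0, -1, 0, 2, -1, 0], [0, 0, 0, 0, -1, 2, 0], [0, -1, 0, -1, 0, 0, 2]].
All simple roots have the same length, so the diagram is simply laced. The associated Dynkin diagram is a chain of 7 nodes with single edges (A_7), so the type is A_7 (the algebra sl(8)).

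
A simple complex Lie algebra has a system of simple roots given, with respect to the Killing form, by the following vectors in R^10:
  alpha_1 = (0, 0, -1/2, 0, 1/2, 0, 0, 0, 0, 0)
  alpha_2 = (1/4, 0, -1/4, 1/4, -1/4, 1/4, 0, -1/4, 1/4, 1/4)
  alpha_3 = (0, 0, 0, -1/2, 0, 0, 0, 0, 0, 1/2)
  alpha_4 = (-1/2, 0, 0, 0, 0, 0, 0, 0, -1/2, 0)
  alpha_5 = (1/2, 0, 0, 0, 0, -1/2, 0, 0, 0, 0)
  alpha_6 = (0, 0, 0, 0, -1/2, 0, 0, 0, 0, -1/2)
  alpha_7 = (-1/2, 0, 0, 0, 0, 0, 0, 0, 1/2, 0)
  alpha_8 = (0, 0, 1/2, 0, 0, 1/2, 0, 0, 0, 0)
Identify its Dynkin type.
Compute the Cartan integers a_ij = 2(alpha_i, alpha_j)/(alpha_j, alpha_j); the resulting 8x8 Cartan matrix is
[[2, 0, 0, 0, 0, -1, 0, -1], [0, 2, 0, -1, 0, 0, 0, 0], [0, 0, 2, 0, 0, -1, 0, 0], [0, -1, 0, 2, -1, 0, 0, 0], [0, 0, 0, -1, 2, 0, -1, -1], [-1, 0, -1, 0, 0, 2, 0, 0], [0, 0, 0, 0, -1, 0, 2, 0], [-1, 0, 0, 0, -1, 0, 0, 2]].
All simple roots have the same length, so the diagram is simply laced. The associated Dynkin diagram is a chain of 7 nodes with one extra node attached to the third node from one end (E_8), so the type is E_8.

E_8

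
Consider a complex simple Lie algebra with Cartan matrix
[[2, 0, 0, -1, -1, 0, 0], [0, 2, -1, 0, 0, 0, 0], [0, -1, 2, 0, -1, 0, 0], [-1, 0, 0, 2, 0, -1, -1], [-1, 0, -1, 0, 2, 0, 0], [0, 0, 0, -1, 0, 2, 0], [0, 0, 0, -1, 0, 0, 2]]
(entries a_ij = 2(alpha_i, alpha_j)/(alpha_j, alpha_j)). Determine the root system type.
D_7 (so(14))

The matrix has rank 7 with 2's on the diagonal. Reading the off-diagonal entries as Dynkin edges (a single edge where a_ij = a_ji = -1; a double or triple edge where a_ij * a_ji = 2 or 3), the diagram is a chain of 5 nodes with a fork of two nodes at one end (D_7). One simple-root ordering that puts it in standard form is (alpha_2, alpha_3, alpha_5, alpha_1, alpha_4, alpha_7, alpha_6). So the algebra is type D_7, i.e. so(14).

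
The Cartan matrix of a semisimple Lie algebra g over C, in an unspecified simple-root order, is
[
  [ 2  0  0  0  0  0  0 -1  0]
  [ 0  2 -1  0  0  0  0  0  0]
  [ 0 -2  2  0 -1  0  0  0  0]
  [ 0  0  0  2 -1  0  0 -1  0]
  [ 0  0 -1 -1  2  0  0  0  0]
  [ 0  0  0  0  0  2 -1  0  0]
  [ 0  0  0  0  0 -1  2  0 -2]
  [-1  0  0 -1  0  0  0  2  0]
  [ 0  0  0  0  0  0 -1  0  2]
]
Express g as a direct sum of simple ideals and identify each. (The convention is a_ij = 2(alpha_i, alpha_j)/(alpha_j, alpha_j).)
B3 + B6

The diagram associated to this matrix has two connected components: the simple roots {alpha_6, alpha_7, alpha_9} form a chain of 3 nodes with a double edge at one end; the terminal node there is the unique short simple root (B_3), and {alpha_1, alpha_2, alpha_3, alpha_4, alpha_5, alpha_8} form a chain of 6 nodes with a double edge at one end; the terminal node there is the unique short simple root (B_6). A semisimple Lie algebra decomposes uniquely as the direct sum of simple ideals, one per connected component of its Dynkin diagram, so g ≅ B_3 ⊕ B_6 (dimension 21 + 78 = 99).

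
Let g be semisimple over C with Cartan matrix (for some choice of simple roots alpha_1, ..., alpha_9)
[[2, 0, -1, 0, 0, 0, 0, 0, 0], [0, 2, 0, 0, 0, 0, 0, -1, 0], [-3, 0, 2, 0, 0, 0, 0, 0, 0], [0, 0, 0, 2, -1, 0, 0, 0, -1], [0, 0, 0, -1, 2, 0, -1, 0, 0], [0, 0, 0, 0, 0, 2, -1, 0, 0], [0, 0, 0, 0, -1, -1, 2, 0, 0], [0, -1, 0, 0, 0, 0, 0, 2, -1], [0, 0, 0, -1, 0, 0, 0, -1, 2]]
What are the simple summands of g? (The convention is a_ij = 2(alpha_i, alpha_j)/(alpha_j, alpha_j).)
The diagram associated to this matrix has two connected components: the simple roots {alpha_2, alpha_4, alpha_5, alpha_6, alpha_7, alpha_8, alpha_9} form a chain of 7 nodes with single edges (A_7), and {alpha_1, alpha_3} form two nodes joined by a triple edge (G_2). A semisimple Lie algebra decomposes uniquely as the direct sum of simple ideals, one per connected component of its Dynkin diagram, so g ≅ A_7 ⊕ G_2 (dimension 63 + 14 = 77).

A_7 (sl(8)) + G_2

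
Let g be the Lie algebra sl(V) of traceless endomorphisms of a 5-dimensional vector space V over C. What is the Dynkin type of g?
This is sl(5), which has dimension 5^2 - 1 = 24 and rank 5 - 1 = 4 (a Cartan subalgebra is the diagonal traceless matrices). In the classification of classical Lie algebras, the special linear algebra sl(n+1) has type A_n; here n = 4, so the Dynkin diagram is a chain of 4 nodes with single edges (A_4). Hence the type is A_4.

type A_4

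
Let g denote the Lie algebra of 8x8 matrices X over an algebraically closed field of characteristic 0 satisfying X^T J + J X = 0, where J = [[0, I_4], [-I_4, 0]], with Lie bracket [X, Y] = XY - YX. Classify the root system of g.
type C_4

This is sp(8), which has dimension 8(8+1)/2 = 36 and rank 8/2 = 4. In the classification of classical Lie algebras, the symplectic algebra sp(2n) has type C_n; here n = 4, so the Dynkin diagram is a chain of 4 nodes with a double edge at one end; the terminal node there is the unique long simple root (C_4). Hence the type is C_4.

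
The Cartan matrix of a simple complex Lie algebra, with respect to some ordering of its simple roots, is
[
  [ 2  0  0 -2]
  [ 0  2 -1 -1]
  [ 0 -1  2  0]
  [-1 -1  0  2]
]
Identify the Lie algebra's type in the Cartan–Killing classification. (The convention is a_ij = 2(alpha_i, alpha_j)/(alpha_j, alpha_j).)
The matrix has rank 4 with 2's on the diagonal. Reading the off-diagonal entries as Dynkin edges (a single edge where a_ij = a_ji = -1; a double or triple edge where a_ij * a_ji = 2 or 3), the diagram is a chain of 4 nodes with a double edge at one end; the terminal node there is the unique long simple root (C_4). One simple-root ordering that puts it in standard form is (alpha_3, alpha_2, alpha_4, alpha_1). So the algebra is type C_4, i.e. sp(8).

C_4 (sp(8))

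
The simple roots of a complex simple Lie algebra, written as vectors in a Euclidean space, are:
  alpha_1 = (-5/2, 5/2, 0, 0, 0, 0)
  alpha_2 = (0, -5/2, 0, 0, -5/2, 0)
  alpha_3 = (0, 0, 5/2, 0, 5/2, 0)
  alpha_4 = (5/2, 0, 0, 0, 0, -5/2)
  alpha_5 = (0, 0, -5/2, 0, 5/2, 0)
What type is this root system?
type D_5

Compute the Cartan integers a_ij = 2(alpha_i, alpha_j)/(alpha_j, alpha_j); the resulting 5x5 Cartan matrix is
[[2, -1, 0, -1, 0], [-1, 2, -1, 0, -1], [0, -1, 2, 0, 0], [-1, 0, 0, 2, 0], [0, -1, 0, 0, 2]].
All simple roots have the same length, so the diagram is simply laced. The associated Dynkin diagram is a chain of 3 nodes with a fork of two nodes at one end (D_5), so the type is D_5 (the algebra so(10)).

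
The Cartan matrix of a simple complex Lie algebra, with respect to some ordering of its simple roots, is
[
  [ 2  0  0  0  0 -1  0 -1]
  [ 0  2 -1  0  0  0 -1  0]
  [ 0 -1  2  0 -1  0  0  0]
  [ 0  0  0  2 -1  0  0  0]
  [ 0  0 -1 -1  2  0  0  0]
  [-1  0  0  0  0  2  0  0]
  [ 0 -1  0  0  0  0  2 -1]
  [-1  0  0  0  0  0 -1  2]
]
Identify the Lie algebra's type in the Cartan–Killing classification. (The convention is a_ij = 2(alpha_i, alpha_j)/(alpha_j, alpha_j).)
type A_8

The matrix has rank 8 with 2's on the diagonal. Reading the off-diagonal entries as Dynkin edges (a single edge where a_ij = a_ji = -1; a double or triple edge where a_ij * a_ji = 2 or 3), the diagram is a chain of 8 nodes with single edges (A_8). One simple-root ordering that puts it in standard form is (alpha_4, alpha_5, alpha_3, alpha_2, alpha_7, alpha_8, alpha_1, alpha_6). So the algebra is type A_8, i.e. sl(9).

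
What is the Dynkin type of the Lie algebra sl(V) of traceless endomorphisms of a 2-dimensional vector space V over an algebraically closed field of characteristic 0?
This is sl(2), which has dimension 2^2 - 1 = 3 and rank 2 - 1 = 1 (a Cartan subalgebra is the diagonal traceless matrices). In the classification of classical Lie algebras, the special linear algebra sl(n+1) has type A_n; here n = 1, so the Dynkin diagram is a chain of 1 nodes with single edges (A_1). Hence the type is A_1.

A_1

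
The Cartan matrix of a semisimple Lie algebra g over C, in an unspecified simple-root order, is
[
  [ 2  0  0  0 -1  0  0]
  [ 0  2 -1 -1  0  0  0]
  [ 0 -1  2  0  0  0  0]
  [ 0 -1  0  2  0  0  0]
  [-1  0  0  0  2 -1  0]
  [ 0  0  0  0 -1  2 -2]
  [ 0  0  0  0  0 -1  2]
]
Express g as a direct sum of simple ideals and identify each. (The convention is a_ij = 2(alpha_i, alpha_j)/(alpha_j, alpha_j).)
The diagram associated to this matrix has two connected components: the simple roots {alpha_2, alpha_3, alpha_4} form a chain of 3 nodes with single edges (A_3), and {alpha_1, alpha_5, alpha_6, alpha_7} form a chain of 4 nodes with a double edge at one end; the terminal node there is the unique short simple root (B_4). A semisimple Lie algebra decomposes uniquely as the direct sum of simple ideals, one per connected component of its Dynkin diagram, so g ≅ A_3 ⊕ B_4 (dimension 15 + 36 = 51).

A_3 ⊕ B_4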